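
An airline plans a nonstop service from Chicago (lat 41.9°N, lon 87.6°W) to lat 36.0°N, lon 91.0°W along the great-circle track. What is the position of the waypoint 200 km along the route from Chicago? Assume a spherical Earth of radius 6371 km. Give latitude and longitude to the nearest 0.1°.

Convert each endpoint to a unit vector on the sphere (x = cos φ cos λ, y = cos φ sin λ, z = sin φ).
The central angle between the endpoints is δ = arccos(p₁·p₂) ≈ 0.113 rad (6.5°). The total great-circle distance is δ·R ≈ 0.113 × 6371 ≈ 719 km, so the target fraction is f = 200/719 ≈ 0.278.
Interpolate at f ≈ 0.278 with slerp weights a = sin((1−f)δ)/sin δ ≈ 0.722, b = sin(fδ)/sin δ ≈ 0.279.
p = a·p₁ + b·p₂ ≈ (0.019, -0.763, 0.646); φ = arcsin(p_z) ≈ 40.27°, λ = atan2(p_y, p_x) ≈ -88.60°.

≈ lat 40.3°N, lon 88.6°W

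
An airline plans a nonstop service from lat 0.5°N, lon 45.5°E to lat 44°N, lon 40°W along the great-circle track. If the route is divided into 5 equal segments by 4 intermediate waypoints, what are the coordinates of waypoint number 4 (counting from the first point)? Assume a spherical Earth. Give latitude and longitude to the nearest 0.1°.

≈ lat 40.8°N, lon 16.9°W

From cos δ = sin φ₁ sin φ₂ + cos φ₁ cos φ₂ cos Δλ, the central angle is δ ≈ 1.508 rad (86.4°).
Interpolate at f = 4/5 with slerp weights a = sin((1−f)δ)/sin δ ≈ 0.298, b = sin(fδ)/sin δ ≈ 0.936.
p = a·p₁ + b·p₂ ≈ (0.725, -0.221, 0.653); φ = arcsin(p_z) ≈ 40.77°, λ = atan2(p_y, p_x) ≈ -16.93°.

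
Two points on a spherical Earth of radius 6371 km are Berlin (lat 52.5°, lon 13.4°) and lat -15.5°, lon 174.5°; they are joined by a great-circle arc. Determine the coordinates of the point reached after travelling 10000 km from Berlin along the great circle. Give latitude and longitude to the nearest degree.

≈ lat 32°, lon 158°

Convert each endpoint to a unit vector on the sphere (x = cos φ cos λ, y = cos φ sin λ, z = sin φ).
The central angle between the endpoints is δ = arccos(p₁·p₂) ≈ 2.445 rad (140.1°). The total great-circle distance is δ·R ≈ 2.445 × 6371 ≈ 15577 km, so the target fraction is f = 10000/15577 ≈ 0.642.
Interpolate at f ≈ 0.642 with slerp weights a = sin((1−f)δ)/sin δ ≈ 1.197, b = sin(fδ)/sin δ ≈ 1.559.
p = a·p₁ + b·p₂ ≈ (-0.786, 0.313, 0.533); φ = arcsin(p_z) ≈ 32.20°, λ = atan2(p_y, p_x) ≈ 158.31°.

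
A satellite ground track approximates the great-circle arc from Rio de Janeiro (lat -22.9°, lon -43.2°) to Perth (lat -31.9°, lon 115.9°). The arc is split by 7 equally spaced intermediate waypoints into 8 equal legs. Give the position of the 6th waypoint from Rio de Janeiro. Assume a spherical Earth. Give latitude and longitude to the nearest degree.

≈ lat -58°, lon 94°

The haversine formula gives a central angle δ ≈ 2.123 rad (121.7°) between the endpoints.
Interpolate at f = 6/8 with slerp weights a = sin((1−f)δ)/sin δ ≈ 0.595, b = sin(fδ)/sin δ ≈ 1.175.
p = a·p₁ + b·p₂ ≈ (-0.036, 0.522, -0.852); φ = arcsin(p_z) ≈ -58.45°, λ = atan2(p_y, p_x) ≈ 93.96°.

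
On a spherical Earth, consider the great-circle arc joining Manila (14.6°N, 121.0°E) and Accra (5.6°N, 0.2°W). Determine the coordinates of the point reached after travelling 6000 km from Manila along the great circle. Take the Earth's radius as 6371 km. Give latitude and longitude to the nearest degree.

From cos δ = sin φ₁ sin φ₂ + cos φ₁ cos φ₂ cos Δλ, the central angle is δ ≈ 2.065 rad (118.3°). The total great-circle distance is δ·R ≈ 2.065 × 6371 ≈ 13156 km, so the target fraction is f = 6000/13156 ≈ 0.456.
Interpolate at f ≈ 0.456 with slerp weights a = sin((1−f)δ)/sin δ ≈ 1.024, b = sin(fδ)/sin δ ≈ 0.918.
p = a·p₁ + b·p₂ ≈ (0.404, 0.846, 0.348); φ = arcsin(p_z) ≈ 20.35°, λ = atan2(p_y, p_x) ≈ 64.49°.

≈ (20°N, 64°E)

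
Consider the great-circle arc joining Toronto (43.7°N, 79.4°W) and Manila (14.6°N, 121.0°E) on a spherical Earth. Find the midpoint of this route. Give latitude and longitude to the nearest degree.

Write both endpoints as unit vectors p₁, p₂ with components (cos φ cos λ, cos φ sin λ, sin φ).
The central angle between the endpoints is δ = arccos(p₁·p₂) ≈ 2.073 rad (118.8°).
Interpolate at f = 1/2 with slerp weights a = sin((1−f)δ)/sin δ ≈ 0.982, b = sin(fδ)/sin δ ≈ 0.982.
p = a·p₁ + b·p₂ ≈ (-0.359, 0.117, 0.926); φ = arcsin(p_z) ≈ 67.83°, λ = atan2(p_y, p_x) ≈ 161.98°.

≈ (68°N, 162°E)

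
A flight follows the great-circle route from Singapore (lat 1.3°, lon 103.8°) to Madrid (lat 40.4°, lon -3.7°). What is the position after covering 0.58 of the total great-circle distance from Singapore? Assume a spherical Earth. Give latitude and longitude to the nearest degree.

Write both endpoints as unit vectors p₁, p₂ with components (cos φ cos λ, cos φ sin λ, sin φ).
The central angle between the endpoints is δ = arccos(p₁·p₂) ≈ 1.787 rad (102.4°).
Interpolate at f = 0.58 with slerp weights a = sin((1−f)δ)/sin δ ≈ 0.698, b = sin(fδ)/sin δ ≈ 0.881.
p = a·p₁ + b·p₂ ≈ (0.503, 0.635, 0.587); φ = arcsin(p_z) ≈ 35.93°, λ = atan2(p_y, p_x) ≈ 51.60°.

≈ lat 36°, lon 52°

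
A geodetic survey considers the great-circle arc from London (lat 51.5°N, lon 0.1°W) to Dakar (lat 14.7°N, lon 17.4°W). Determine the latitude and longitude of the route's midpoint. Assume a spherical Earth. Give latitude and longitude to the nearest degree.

≈ lat 33°N, lon 11°W

Write both endpoints as unit vectors p₁, p₂ with components (cos φ cos λ, cos φ sin λ, sin φ).
The central angle between the endpoints is δ = arccos(p₁·p₂) ≈ 0.686 rad (39.3°).
Interpolate at f = 1/2 with slerp weights a = sin((1−f)δ)/sin δ ≈ 0.531, b = sin(fδ)/sin δ ≈ 0.531.
p = a·p₁ + b·p₂ ≈ (0.821, -0.154, 0.550); φ = arcsin(p_z) ≈ 33.39°, λ = atan2(p_y, p_x) ≈ -10.64°.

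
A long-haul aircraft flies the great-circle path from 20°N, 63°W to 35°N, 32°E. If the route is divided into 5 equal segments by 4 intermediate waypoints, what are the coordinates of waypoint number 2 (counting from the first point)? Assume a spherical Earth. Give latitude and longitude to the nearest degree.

Write both endpoints as unit vectors p₁, p₂ with components (cos φ cos λ, cos φ sin λ, sin φ).
The central angle between the endpoints is δ = arccos(p₁·p₂) ≈ 1.441 rad (82.6°).
Interpolate at f = 2/5 with slerp weights a = sin((1−f)δ)/sin δ ≈ 0.767, b = sin(fδ)/sin δ ≈ 0.550.
p = a·p₁ + b·p₂ ≈ (0.709, -0.404, 0.578); φ = arcsin(p_z) ≈ 35.29°, λ = atan2(p_y, p_x) ≈ -29.66°.

≈ 35°N, 30°W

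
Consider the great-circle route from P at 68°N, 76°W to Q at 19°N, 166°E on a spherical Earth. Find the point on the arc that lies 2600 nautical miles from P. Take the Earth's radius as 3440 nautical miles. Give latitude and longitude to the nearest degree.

Write both endpoints as unit vectors p₁, p₂ with components (cos φ cos λ, cos φ sin λ, sin φ).
The central angle between the endpoints is δ = arccos(p₁·p₂) ≈ 1.435 rad (82.2°). The total great-circle distance is δ·R ≈ 1.435 × 3440 ≈ 4936 nmi, so the target fraction is f = 2600/4936 ≈ 0.527.
Interpolate at f ≈ 0.527 with slerp weights a = sin((1−f)δ)/sin δ ≈ 0.634, b = sin(fδ)/sin δ ≈ 0.692.
p = a·p₁ + b·p₂ ≈ (-0.578, -0.072, 0.813); φ = arcsin(p_z) ≈ 54.40°, λ = atan2(p_y, p_x) ≈ -172.89°.

≈ 54°N, 173°W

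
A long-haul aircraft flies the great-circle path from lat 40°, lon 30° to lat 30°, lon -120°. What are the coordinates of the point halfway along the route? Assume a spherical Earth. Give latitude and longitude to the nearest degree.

≈ lat 69°, lon -58°

Convert each endpoint to a unit vector on the sphere (x = cos φ cos λ, y = cos φ sin λ, z = sin φ).
The central angle between the endpoints is δ = arccos(p₁·p₂) ≈ 1.827 rad (104.7°).
Interpolate at f = 1/2 with slerp weights a = sin((1−f)δ)/sin δ ≈ 0.818, b = sin(fδ)/sin δ ≈ 0.818.
p = a·p₁ + b·p₂ ≈ (0.189, -0.300, 0.935); φ = arcsin(p_z) ≈ 69.23°, λ = atan2(p_y, p_x) ≈ -57.88°.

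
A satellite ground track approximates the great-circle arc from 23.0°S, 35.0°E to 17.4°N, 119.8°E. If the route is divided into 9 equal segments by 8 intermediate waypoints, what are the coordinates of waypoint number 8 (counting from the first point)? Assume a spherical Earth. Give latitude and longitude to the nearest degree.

The haversine formula gives a central angle δ ≈ 1.608 rad (92.1°) between the endpoints.
Interpolate at f = 8/9 with slerp weights a = sin((1−f)δ)/sin δ ≈ 0.178, b = sin(fδ)/sin δ ≈ 0.991.
p = a·p₁ + b·p₂ ≈ (-0.336, 0.914, 0.227); φ = arcsin(p_z) ≈ 13.11°, λ = atan2(p_y, p_x) ≈ 110.16°.

≈ 13°N, 110°E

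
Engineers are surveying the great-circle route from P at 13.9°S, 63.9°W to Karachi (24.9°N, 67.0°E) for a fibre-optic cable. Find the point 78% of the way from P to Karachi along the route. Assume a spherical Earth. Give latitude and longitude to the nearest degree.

≈ 23°N, 35°E

Write both endpoints as unit vectors p₁, p₂ with components (cos φ cos λ, cos φ sin λ, sin φ).
The central angle between the endpoints is δ = arccos(p₁·p₂) ≈ 2.315 rad (132.7°).
Interpolate at f = 0.78 with slerp weights a = sin((1−f)δ)/sin δ ≈ 0.663, b = sin(fδ)/sin δ ≈ 1.322.
p = a·p₁ + b·p₂ ≈ (0.752, 0.526, 0.397); φ = arcsin(p_z) ≈ 23.42°, λ = atan2(p_y, p_x) ≈ 34.98°.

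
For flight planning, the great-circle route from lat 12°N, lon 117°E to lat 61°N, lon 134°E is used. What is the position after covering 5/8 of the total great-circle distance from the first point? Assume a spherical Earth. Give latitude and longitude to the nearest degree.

The haversine formula gives a central angle δ ≈ 0.882 rad (50.6°) between the endpoints.
Interpolate at f = 5/8 with slerp weights a = sin((1−f)δ)/sin δ ≈ 0.421, b = sin(fδ)/sin δ ≈ 0.678.
p = a·p₁ + b·p₂ ≈ (-0.415, 0.603, 0.681); φ = arcsin(p_z) ≈ 42.91°, λ = atan2(p_y, p_x) ≈ 124.55°.

≈ lat 43°N, lon 125°E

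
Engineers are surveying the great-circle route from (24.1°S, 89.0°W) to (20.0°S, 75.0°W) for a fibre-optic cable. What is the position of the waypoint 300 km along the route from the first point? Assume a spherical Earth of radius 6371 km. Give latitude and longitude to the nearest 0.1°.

≈ (23.4°S, 86.2°W)

Write both endpoints as unit vectors p₁, p₂ with components (cos φ cos λ, cos φ sin λ, sin φ).
The central angle between the endpoints is δ = arccos(p₁·p₂) ≈ 0.237 rad (13.6°). The total great-circle distance is δ·R ≈ 0.237 × 6371 ≈ 1512 km, so the target fraction is f = 300/1512 ≈ 0.198.
Interpolate at f ≈ 0.198 with slerp weights a = sin((1−f)δ)/sin δ ≈ 0.804, b = sin(fδ)/sin δ ≈ 0.200.
p = a·p₁ + b·p₂ ≈ (0.061, -0.916, -0.397); φ = arcsin(p_z) ≈ -23.38°, λ = atan2(p_y, p_x) ≈ -86.16°.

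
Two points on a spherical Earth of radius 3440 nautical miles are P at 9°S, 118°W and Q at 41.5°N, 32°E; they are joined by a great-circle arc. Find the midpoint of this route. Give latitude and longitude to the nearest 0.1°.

≈ 45.1°N, 70.2°W

Convert each endpoint to a unit vector on the sphere (x = cos φ cos λ, y = cos φ sin λ, z = sin φ).
The central angle between the endpoints is δ = arccos(p₁·p₂) ≈ 2.410 rad (138.1°).
Interpolate at f = 1/2 with slerp weights a = sin((1−f)δ)/sin δ ≈ 1.398, b = sin(fδ)/sin δ ≈ 1.398.
p = a·p₁ + b·p₂ ≈ (0.240, -0.664, 0.708); φ = arcsin(p_z) ≈ 45.06°, λ = atan2(p_y, p_x) ≈ -70.16°.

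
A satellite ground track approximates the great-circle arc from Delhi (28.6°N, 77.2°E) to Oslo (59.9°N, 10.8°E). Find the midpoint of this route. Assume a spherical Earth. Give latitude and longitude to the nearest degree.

≈ 49°N, 54°E

The haversine formula gives a central angle δ ≈ 0.939 rad (53.8°) between the endpoints.
Interpolate at f = 1/2 with slerp weights a = sin((1−f)δ)/sin δ ≈ 0.561, b = sin(fδ)/sin δ ≈ 0.561.
p = a·p₁ + b·p₂ ≈ (0.385, 0.533, 0.753); φ = arcsin(p_z) ≈ 48.89°, λ = atan2(p_y, p_x) ≈ 54.13°.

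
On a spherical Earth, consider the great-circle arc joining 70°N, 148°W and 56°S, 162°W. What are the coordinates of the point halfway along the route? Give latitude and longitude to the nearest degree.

Write both endpoints as unit vectors p₁, p₂ with components (cos φ cos λ, cos φ sin λ, sin φ).
The central angle between the endpoints is δ = arccos(p₁·p₂) ≈ 2.206 rad (126.4°).
Interpolate at f = 1/2 with slerp weights a = sin((1−f)δ)/sin δ ≈ 1.109, b = sin(fδ)/sin δ ≈ 1.109.
p = a·p₁ + b·p₂ ≈ (-0.911, -0.393, 0.123); φ = arcsin(p_z) ≈ 7.05°, λ = atan2(p_y, p_x) ≈ -156.69°.

≈ 7°N, 157°W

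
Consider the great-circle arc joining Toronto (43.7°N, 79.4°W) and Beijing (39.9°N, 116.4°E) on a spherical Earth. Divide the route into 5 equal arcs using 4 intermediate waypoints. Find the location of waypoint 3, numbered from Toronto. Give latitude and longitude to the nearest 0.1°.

≈ 75.6°N, 145.8°E

Write both endpoints as unit vectors p₁, p₂ with components (cos φ cos λ, cos φ sin λ, sin φ).
The central angle between the endpoints is δ = arccos(p₁·p₂) ≈ 1.661 rad (95.2°).
Interpolate at f = 3/5 with slerp weights a = sin((1−f)δ)/sin δ ≈ 0.619, b = sin(fδ)/sin δ ≈ 0.843.
p = a·p₁ + b·p₂ ≈ (-0.205, 0.139, 0.969); φ = arcsin(p_z) ≈ 75.63°, λ = atan2(p_y, p_x) ≈ 145.83°.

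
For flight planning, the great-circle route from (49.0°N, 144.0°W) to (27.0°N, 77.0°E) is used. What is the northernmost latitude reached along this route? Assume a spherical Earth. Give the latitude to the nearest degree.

≈ 67°N

The great circle lies in the plane with unit normal n̂ = (p₁ × p₂)/|p₁ × p₂|.
Here n̂_z ≈ -0.385; the vertex latitude is φ_max = arccos|n̂_z| ≈ 67.3°.
Check via Clairaut: cos φ_max = |cos φ₁| · sin C = cos(49.0°)·sin(36.0°) ≈ 0.385, again giving ≈ 67.3°.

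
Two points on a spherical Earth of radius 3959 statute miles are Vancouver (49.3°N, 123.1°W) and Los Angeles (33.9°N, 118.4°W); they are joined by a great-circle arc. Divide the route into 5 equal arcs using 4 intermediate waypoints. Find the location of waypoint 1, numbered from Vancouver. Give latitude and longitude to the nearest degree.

≈ 46°N, 122°W

Convert each endpoint to a unit vector on the sphere (x = cos φ cos λ, y = cos φ sin λ, z = sin φ).
The central angle between the endpoints is δ = arccos(p₁·p₂) ≈ 0.276 rad (15.8°).
Interpolate at f = 1/5 with slerp weights a = sin((1−f)δ)/sin δ ≈ 0.804, b = sin(fδ)/sin δ ≈ 0.202.
p = a·p₁ + b·p₂ ≈ (-0.366, -0.587, 0.722); φ = arcsin(p_z) ≈ 46.24°, λ = atan2(p_y, p_x) ≈ -121.96°.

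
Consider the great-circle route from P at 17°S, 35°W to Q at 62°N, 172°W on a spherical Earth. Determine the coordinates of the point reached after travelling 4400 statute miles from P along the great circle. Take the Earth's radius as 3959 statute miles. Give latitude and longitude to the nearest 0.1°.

≈ 41.1°N, 63.1°W

Write both endpoints as unit vectors p₁, p₂ with components (cos φ cos λ, cos φ sin λ, sin φ).
The central angle between the endpoints is δ = arccos(p₁·p₂) ≈ 2.198 rad (125.9°). The total great-circle distance is δ·R ≈ 2.198 × 3959 ≈ 8700 mi, so the target fraction is f = 4400/8700 ≈ 0.506.
Interpolate at f ≈ 0.506 with slerp weights a = sin((1−f)δ)/sin δ ≈ 1.092, b = sin(fδ)/sin δ ≈ 1.107.
p = a·p₁ + b·p₂ ≈ (0.341, -0.672, 0.658); φ = arcsin(p_z) ≈ 41.12°, λ = atan2(p_y, p_x) ≈ -63.06°.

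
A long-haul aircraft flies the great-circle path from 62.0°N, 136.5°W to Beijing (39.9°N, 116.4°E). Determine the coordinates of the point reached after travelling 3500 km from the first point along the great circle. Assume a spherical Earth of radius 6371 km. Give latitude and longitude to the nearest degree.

Write both endpoints as unit vectors p₁, p₂ with components (cos φ cos λ, cos φ sin λ, sin φ).
The central angle between the endpoints is δ = arccos(p₁·p₂) ≈ 1.092 rad (62.6°). The total great-circle distance is δ·R ≈ 1.092 × 6371 ≈ 6959 km, so the target fraction is f = 3500/6959 ≈ 0.503.
Interpolate at f ≈ 0.503 with slerp weights a = sin((1−f)δ)/sin δ ≈ 0.582, b = sin(fδ)/sin δ ≈ 0.588.
p = a·p₁ + b·p₂ ≈ (-0.399, 0.216, 0.891); φ = arcsin(p_z) ≈ 63.02°, λ = atan2(p_y, p_x) ≈ 151.55°.

≈ 63°N, 152°E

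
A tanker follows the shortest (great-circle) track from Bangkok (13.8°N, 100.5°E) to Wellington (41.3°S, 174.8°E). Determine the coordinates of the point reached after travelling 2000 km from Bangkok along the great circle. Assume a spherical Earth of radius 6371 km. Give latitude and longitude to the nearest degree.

≈ 1°N, 113°E

Write both endpoints as unit vectors p₁, p₂ with components (cos φ cos λ, cos φ sin λ, sin φ).
The central angle between the endpoints is δ = arccos(p₁·p₂) ≈ 1.531 rad (87.7°). The total great-circle distance is δ·R ≈ 1.531 × 6371 ≈ 9753 km, so the target fraction is f = 2000/9753 ≈ 0.205.
Interpolate at f ≈ 0.205 with slerp weights a = sin((1−f)δ)/sin δ ≈ 0.939, b = sin(fδ)/sin δ ≈ 0.309.
p = a·p₁ + b·p₂ ≈ (-0.397, 0.917, 0.020); φ = arcsin(p_z) ≈ 1.14°, λ = atan2(p_y, p_x) ≈ 113.42°.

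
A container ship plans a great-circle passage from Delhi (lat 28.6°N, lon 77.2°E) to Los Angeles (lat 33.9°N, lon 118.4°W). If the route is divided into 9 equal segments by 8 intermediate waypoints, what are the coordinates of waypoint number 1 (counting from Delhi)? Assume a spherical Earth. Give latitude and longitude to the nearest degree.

The haversine formula gives a central angle δ ≈ 2.021 rad (115.8°) between the endpoints.
Interpolate at f = 1/9 with slerp weights a = sin((1−f)δ)/sin δ ≈ 1.082, b = sin(fδ)/sin δ ≈ 0.247.
p = a·p₁ + b·p₂ ≈ (0.113, 0.746, 0.656); φ = arcsin(p_z) ≈ 41.00°, λ = atan2(p_y, p_x) ≈ 81.39°.

≈ lat 41°N, lon 81°E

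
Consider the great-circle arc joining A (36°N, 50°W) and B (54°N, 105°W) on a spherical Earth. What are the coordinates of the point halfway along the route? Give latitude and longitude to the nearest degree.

The haversine formula gives a central angle δ ≈ 0.725 rad (41.6°) between the endpoints.
Interpolate at f = 1/2 with slerp weights a = sin((1−f)δ)/sin δ ≈ 0.535, b = sin(fδ)/sin δ ≈ 0.535.
p = a·p₁ + b·p₂ ≈ (0.197, -0.635, 0.747); φ = arcsin(p_z) ≈ 48.33°, λ = atan2(p_y, p_x) ≈ -72.79°.

≈ (48°N, 73°W)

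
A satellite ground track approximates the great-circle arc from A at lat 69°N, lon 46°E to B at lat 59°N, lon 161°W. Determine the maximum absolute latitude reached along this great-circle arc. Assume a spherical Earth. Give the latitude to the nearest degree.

≈ 84°N

The great circle lies in the plane with unit normal n̂ = (p₁ × p₂)/|p₁ × p₂|.
Here n̂_z ≈ +0.109; the vertex latitude is φ_max = arccos|n̂_z| ≈ 83.8°.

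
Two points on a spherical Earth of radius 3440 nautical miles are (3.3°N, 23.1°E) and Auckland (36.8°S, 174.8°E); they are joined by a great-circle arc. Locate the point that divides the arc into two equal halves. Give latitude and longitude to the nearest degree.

≈ (48°S, 75°E)

From cos δ = sin φ₁ sin φ₂ + cos φ₁ cos φ₂ cos Δλ, the central angle is δ ≈ 2.401 rad (137.6°).
Interpolate at f = 1/2 with slerp weights a = sin((1−f)δ)/sin δ ≈ 1.382, b = sin(fδ)/sin δ ≈ 1.382.
p = a·p₁ + b·p₂ ≈ (0.167, 0.642, -0.748); φ = arcsin(p_z) ≈ -48.46°, λ = atan2(p_y, p_x) ≈ 75.41°.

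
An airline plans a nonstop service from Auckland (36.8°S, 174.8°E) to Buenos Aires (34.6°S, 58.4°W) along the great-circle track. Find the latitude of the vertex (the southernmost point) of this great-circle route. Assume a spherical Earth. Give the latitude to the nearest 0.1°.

The great circle lies in the plane with unit normal n̂ = (p₁ × p₂)/|p₁ × p₂|.
Here n̂_z ≈ +0.529; the vertex latitude is φ_max = arccos|n̂_z| ≈ 58.1°.
Check via Clairaut: cos φ_max = |cos φ₁| · sin C = cos(36.8°)·sin(138.7°) ≈ 0.529, again giving ≈ 58.1°.

≈ 58.1°S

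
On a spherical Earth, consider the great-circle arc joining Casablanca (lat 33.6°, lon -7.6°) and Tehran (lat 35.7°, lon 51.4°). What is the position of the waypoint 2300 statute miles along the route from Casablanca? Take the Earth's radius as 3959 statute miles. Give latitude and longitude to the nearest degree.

≈ lat 38°, lon 33°

From cos δ = sin φ₁ sin φ₂ + cos φ₁ cos φ₂ cos Δλ, the central angle is δ ≈ 0.835 rad (47.8°). The total great-circle distance is δ·R ≈ 0.835 × 3959 ≈ 3305 mi, so the target fraction is f = 2300/3305 ≈ 0.696.
Interpolate at f ≈ 0.696 with slerp weights a = sin((1−f)δ)/sin δ ≈ 0.339, b = sin(fδ)/sin δ ≈ 0.740.
p = a·p₁ + b·p₂ ≈ (0.655, 0.433, 0.620); φ = arcsin(p_z) ≈ 38.29°, λ = atan2(p_y, p_x) ≈ 33.45°.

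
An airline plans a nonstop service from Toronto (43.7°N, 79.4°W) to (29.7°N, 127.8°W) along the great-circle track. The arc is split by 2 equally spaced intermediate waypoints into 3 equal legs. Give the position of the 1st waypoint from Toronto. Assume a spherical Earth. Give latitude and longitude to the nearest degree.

≈ (41°N, 98°W)

The haversine formula gives a central angle δ ≈ 0.709 rad (40.6°) between the endpoints.
Interpolate at f = 1/3 with slerp weights a = sin((1−f)δ)/sin δ ≈ 0.699, b = sin(fδ)/sin δ ≈ 0.360.
p = a·p₁ + b·p₂ ≈ (-0.098, -0.744, 0.661); φ = arcsin(p_z) ≈ 41.39°, λ = atan2(p_y, p_x) ≈ -97.54°.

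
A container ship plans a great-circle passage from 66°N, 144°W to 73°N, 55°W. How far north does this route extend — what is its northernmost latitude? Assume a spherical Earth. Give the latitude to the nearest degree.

≈ 76°N

The great circle lies in the plane with unit normal n̂ = (p₁ × p₂)/|p₁ × p₂|.
Here n̂_z ≈ +0.246; the vertex latitude is φ_max = arccos|n̂_z| ≈ 75.7°.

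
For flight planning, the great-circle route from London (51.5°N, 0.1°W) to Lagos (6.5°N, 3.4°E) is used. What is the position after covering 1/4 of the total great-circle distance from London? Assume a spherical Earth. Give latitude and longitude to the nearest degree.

≈ (40°N, 1°E)

Convert each endpoint to a unit vector on the sphere (x = cos φ cos λ, y = cos φ sin λ, z = sin φ).
The central angle between the endpoints is δ = arccos(p₁·p₂) ≈ 0.787 rad (45.1°).
Interpolate at f = 1/4 with slerp weights a = sin((1−f)δ)/sin δ ≈ 0.786, b = sin(fδ)/sin δ ≈ 0.276.
p = a·p₁ + b·p₂ ≈ (0.763, 0.015, 0.646); φ = arcsin(p_z) ≈ 40.26°, λ = atan2(p_y, p_x) ≈ 1.16°.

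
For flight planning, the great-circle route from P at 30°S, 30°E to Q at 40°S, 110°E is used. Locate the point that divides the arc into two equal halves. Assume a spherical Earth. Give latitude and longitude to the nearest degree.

Write both endpoints as unit vectors p₁, p₂ with components (cos φ cos λ, cos φ sin λ, sin φ).
The central angle between the endpoints is δ = arccos(p₁·p₂) ≈ 1.119 rad (64.1°).
Interpolate at f = 1/2 with slerp weights a = sin((1−f)δ)/sin δ ≈ 0.590, b = sin(fδ)/sin δ ≈ 0.590.
p = a·p₁ + b·p₂ ≈ (0.288, 0.680, -0.674); φ = arcsin(p_z) ≈ -42.39°, λ = atan2(p_y, p_x) ≈ 67.06°.

≈ 42°S, 67°E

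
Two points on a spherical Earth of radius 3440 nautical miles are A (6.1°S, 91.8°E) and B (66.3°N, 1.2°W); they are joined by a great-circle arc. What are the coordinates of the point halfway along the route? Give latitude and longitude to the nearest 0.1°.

From cos δ = sin φ₁ sin φ₂ + cos φ₁ cos φ₂ cos Δλ, the central angle is δ ≈ 1.689 rad (96.8°).
Interpolate at f = 1/2 with slerp weights a = sin((1−f)δ)/sin δ ≈ 0.753, b = sin(fδ)/sin δ ≈ 0.753.
p = a·p₁ + b·p₂ ≈ (0.279, 0.742, 0.609); φ = arcsin(p_z) ≈ 37.55°, λ = atan2(p_y, p_x) ≈ 69.39°.

≈ (37.6°N, 69.4°E)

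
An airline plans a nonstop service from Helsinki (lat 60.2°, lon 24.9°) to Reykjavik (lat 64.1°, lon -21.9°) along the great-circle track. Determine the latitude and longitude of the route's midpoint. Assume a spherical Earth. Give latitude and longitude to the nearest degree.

Write both endpoints as unit vectors p₁, p₂ with components (cos φ cos λ, cos φ sin λ, sin φ).
The central angle between the endpoints is δ = arccos(p₁·p₂) ≈ 0.379 rad (21.7°).
Interpolate at f = 1/2 with slerp weights a = sin((1−f)δ)/sin δ ≈ 0.509, b = sin(fδ)/sin δ ≈ 0.509.
p = a·p₁ + b·p₂ ≈ (0.436, 0.024, 0.900); φ = arcsin(p_z) ≈ 64.12°, λ = atan2(p_y, p_x) ≈ 3.10°.

≈ lat 64°, lon 3°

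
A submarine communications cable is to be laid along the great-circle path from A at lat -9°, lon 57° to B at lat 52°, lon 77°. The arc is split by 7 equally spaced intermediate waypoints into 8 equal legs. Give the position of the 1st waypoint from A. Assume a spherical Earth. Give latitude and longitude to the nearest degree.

Write both endpoints as unit vectors p₁, p₂ with components (cos φ cos λ, cos φ sin λ, sin φ).
The central angle between the endpoints is δ = arccos(p₁·p₂) ≈ 1.106 rad (63.4°).
Interpolate at f = 1/8 with slerp weights a = sin((1−f)δ)/sin δ ≈ 0.921, b = sin(fδ)/sin δ ≈ 0.154.
p = a·p₁ + b·p₂ ≈ (0.517, 0.856, -0.023); φ = arcsin(p_z) ≈ -1.30°, λ = atan2(p_y, p_x) ≈ 58.86°.

≈ lat -1°, lon 59°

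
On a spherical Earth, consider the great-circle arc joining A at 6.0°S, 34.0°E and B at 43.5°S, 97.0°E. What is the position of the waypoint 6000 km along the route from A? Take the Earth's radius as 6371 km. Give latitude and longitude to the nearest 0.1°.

≈ 39.2°S, 81.3°E

Convert each endpoint to a unit vector on the sphere (x = cos φ cos λ, y = cos φ sin λ, z = sin φ).
The central angle between the endpoints is δ = arccos(p₁·p₂) ≈ 1.160 rad (66.5°). The total great-circle distance is δ·R ≈ 1.160 × 6371 ≈ 7390 km, so the target fraction is f = 6000/7390 ≈ 0.812.
Interpolate at f ≈ 0.812 with slerp weights a = sin((1−f)δ)/sin δ ≈ 0.236, b = sin(fδ)/sin δ ≈ 0.882.
p = a·p₁ + b·p₂ ≈ (0.117, 0.766, -0.632); φ = arcsin(p_z) ≈ -39.18°, λ = atan2(p_y, p_x) ≈ 81.35°.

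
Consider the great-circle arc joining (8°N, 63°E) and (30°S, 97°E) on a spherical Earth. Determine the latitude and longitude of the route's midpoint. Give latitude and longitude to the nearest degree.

≈ (11°S, 79°E)

Convert each endpoint to a unit vector on the sphere (x = cos φ cos λ, y = cos φ sin λ, z = sin φ).
The central angle between the endpoints is δ = arccos(p₁·p₂) ≈ 0.874 rad (50.1°).
Interpolate at f = 1/2 with slerp weights a = sin((1−f)δ)/sin δ ≈ 0.552, b = sin(fδ)/sin δ ≈ 0.552.
p = a·p₁ + b·p₂ ≈ (0.190, 0.961, -0.199); φ = arcsin(p_z) ≈ -11.49°, λ = atan2(p_y, p_x) ≈ 78.83°.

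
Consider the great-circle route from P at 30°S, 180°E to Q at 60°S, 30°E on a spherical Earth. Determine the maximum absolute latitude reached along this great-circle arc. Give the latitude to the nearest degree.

≈ 77°S

The great circle lies in the plane with unit normal n̂ = (p₁ × p₂)/|p₁ × p₂|.
Here n̂_z ≈ -0.217; the vertex latitude is φ_max = arccos|n̂_z| ≈ 77.5°.
Check via Clairaut: cos φ_max = |cos φ₁| · sin C = cos(30.0°)·sin(165.5°) ≈ 0.217, again giving ≈ 77.5°.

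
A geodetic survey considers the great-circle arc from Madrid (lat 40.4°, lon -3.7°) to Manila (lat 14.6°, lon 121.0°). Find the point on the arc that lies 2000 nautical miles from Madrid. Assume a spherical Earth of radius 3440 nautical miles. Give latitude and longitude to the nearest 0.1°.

Convert each endpoint to a unit vector on the sphere (x = cos φ cos λ, y = cos φ sin λ, z = sin φ).
The central angle between the endpoints is δ = arccos(p₁·p₂) ≈ 1.830 rad (104.8°). The total great-circle distance is δ·R ≈ 1.830 × 3440 ≈ 6295 nmi, so the target fraction is f = 2000/6295 ≈ 0.318.
Interpolate at f ≈ 0.318 with slerp weights a = sin((1−f)δ)/sin δ ≈ 0.981, b = sin(fδ)/sin δ ≈ 0.568.
p = a·p₁ + b·p₂ ≈ (0.463, 0.423, 0.779); φ = arcsin(p_z) ≈ 51.18°, λ = atan2(p_y, p_x) ≈ 42.45°.

≈ lat 51.2°, lon 42.4°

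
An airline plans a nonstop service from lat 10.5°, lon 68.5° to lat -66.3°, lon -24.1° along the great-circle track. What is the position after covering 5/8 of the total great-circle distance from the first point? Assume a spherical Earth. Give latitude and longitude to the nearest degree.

≈ lat -46°, lon 37°

From cos δ = sin φ₁ sin φ₂ + cos φ₁ cos φ₂ cos Δλ, the central angle is δ ≈ 1.757 rad (100.6°).
Interpolate at f = 5/8 with slerp weights a = sin((1−f)δ)/sin δ ≈ 0.623, b = sin(fδ)/sin δ ≈ 0.906.
p = a·p₁ + b·p₂ ≈ (0.557, 0.421, -0.716); φ = arcsin(p_z) ≈ -45.72°, λ = atan2(p_y, p_x) ≈ 37.10°.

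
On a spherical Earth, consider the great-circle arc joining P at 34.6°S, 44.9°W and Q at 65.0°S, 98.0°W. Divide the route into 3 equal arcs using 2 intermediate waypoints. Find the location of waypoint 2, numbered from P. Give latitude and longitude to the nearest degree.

From cos δ = sin φ₁ sin φ₂ + cos φ₁ cos φ₂ cos Δλ, the central angle is δ ≈ 0.762 rad (43.7°).
Interpolate at f = 2/3 with slerp weights a = sin((1−f)δ)/sin δ ≈ 0.364, b = sin(fδ)/sin δ ≈ 0.705.
p = a·p₁ + b·p₂ ≈ (0.171, -0.506, -0.845); φ = arcsin(p_z) ≈ -57.70°, λ = atan2(p_y, p_x) ≈ -71.36°.

≈ 58°S, 71°W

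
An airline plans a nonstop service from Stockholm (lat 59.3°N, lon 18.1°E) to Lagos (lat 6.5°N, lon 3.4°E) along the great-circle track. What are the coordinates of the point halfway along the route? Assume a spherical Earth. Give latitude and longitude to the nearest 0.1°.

≈ lat 33.1°N, lon 8.4°E

Convert each endpoint to a unit vector on the sphere (x = cos φ cos λ, y = cos φ sin λ, z = sin φ).
The central angle between the endpoints is δ = arccos(p₁·p₂) ≈ 0.942 rad (54.0°).
Interpolate at f = 1/2 with slerp weights a = sin((1−f)δ)/sin δ ≈ 0.561, b = sin(fδ)/sin δ ≈ 0.561.
p = a·p₁ + b·p₂ ≈ (0.829, 0.122, 0.546); φ = arcsin(p_z) ≈ 33.09°, λ = atan2(p_y, p_x) ≈ 8.38°.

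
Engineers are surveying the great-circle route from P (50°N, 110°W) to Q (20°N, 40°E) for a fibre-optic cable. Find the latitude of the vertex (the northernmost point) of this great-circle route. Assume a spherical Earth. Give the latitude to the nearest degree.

The great circle lies in the plane with unit normal n̂ = (p₁ × p₂)/|p₁ × p₂|.
Here n̂_z ≈ +0.313; the vertex latitude is φ_max = arccos|n̂_z| ≈ 71.8°.
Check via Clairaut: cos φ_max = |cos φ₁| · sin C = cos(50.0°)·sin(29.1°) ≈ 0.313, again giving ≈ 71.8°.

≈ 72°N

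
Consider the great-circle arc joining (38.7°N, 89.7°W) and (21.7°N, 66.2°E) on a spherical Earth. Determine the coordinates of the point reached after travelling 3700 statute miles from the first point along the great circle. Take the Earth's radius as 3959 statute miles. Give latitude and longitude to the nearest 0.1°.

≈ (70.2°N, 1.0°W)

Convert each endpoint to a unit vector on the sphere (x = cos φ cos λ, y = cos φ sin λ, z = sin φ).
The central angle between the endpoints is δ = arccos(p₁·p₂) ≈ 2.016 rad (115.5°). The total great-circle distance is δ·R ≈ 2.016 × 3959 ≈ 7982 mi, so the target fraction is f = 3700/7982 ≈ 0.464.
Interpolate at f ≈ 0.464 with slerp weights a = sin((1−f)δ)/sin δ ≈ 0.978, b = sin(fδ)/sin δ ≈ 0.891.
p = a·p₁ + b·p₂ ≈ (0.338, -0.006, 0.941); φ = arcsin(p_z) ≈ 70.23°, λ = atan2(p_y, p_x) ≈ -0.95°.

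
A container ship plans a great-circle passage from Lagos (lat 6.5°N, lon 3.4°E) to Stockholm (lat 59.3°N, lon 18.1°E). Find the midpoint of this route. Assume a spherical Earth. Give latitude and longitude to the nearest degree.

≈ lat 33°N, lon 8°E

Convert each endpoint to a unit vector on the sphere (x = cos φ cos λ, y = cos φ sin λ, z = sin φ).
The central angle between the endpoints is δ = arccos(p₁·p₂) ≈ 0.942 rad (54.0°).
Interpolate at f = 1/2 with slerp weights a = sin((1−f)δ)/sin δ ≈ 0.561, b = sin(fδ)/sin δ ≈ 0.561.
p = a·p₁ + b·p₂ ≈ (0.829, 0.122, 0.546); φ = arcsin(p_z) ≈ 33.09°, λ = atan2(p_y, p_x) ≈ 8.38°.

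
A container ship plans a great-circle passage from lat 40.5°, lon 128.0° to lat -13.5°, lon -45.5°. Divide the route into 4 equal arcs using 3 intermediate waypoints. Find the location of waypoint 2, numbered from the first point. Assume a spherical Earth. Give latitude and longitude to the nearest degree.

≈ lat 61°, lon -24°

Write both endpoints as unit vectors p₁, p₂ with components (cos φ cos λ, cos φ sin λ, sin φ).
The central angle between the endpoints is δ = arccos(p₁·p₂) ≈ 2.660 rad (152.4°).
Interpolate at f = 2/4 with slerp weights a = sin((1−f)δ)/sin δ ≈ 2.097, b = sin(fδ)/sin δ ≈ 2.097.
p = a·p₁ + b·p₂ ≈ (0.447, -0.198, 0.872); φ = arcsin(p_z) ≈ 60.71°, λ = atan2(p_y, p_x) ≈ -23.85°.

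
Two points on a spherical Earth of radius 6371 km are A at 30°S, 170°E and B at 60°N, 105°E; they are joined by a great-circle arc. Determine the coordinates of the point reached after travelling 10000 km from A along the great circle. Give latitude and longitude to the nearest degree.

Convert each endpoint to a unit vector on the sphere (x = cos φ cos λ, y = cos φ sin λ, z = sin φ).
The central angle between the endpoints is δ = arccos(p₁·p₂) ≈ 1.823 rad (104.5°). The total great-circle distance is δ·R ≈ 1.823 × 6371 ≈ 11617 km, so the target fraction is f = 10000/11617 ≈ 0.861.
Interpolate at f ≈ 0.861 with slerp weights a = sin((1−f)δ)/sin δ ≈ 0.259, b = sin(fδ)/sin δ ≈ 1.033.
p = a·p₁ + b·p₂ ≈ (-0.355, 0.538, 0.765); φ = arcsin(p_z) ≈ 49.88°, λ = atan2(p_y, p_x) ≈ 123.42°.

≈ 50°N, 123°E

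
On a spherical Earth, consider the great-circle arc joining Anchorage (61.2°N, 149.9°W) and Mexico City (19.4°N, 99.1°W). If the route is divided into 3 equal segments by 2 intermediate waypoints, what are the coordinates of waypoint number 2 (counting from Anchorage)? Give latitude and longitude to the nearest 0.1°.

≈ 35.3°N, 109.2°W

The haversine formula gives a central angle δ ≈ 0.954 rad (54.7°) between the endpoints.
Interpolate at f = 2/3 with slerp weights a = sin((1−f)δ)/sin δ ≈ 0.383, b = sin(fδ)/sin δ ≈ 0.728.
p = a·p₁ + b·p₂ ≈ (-0.268, -0.771, 0.578); φ = arcsin(p_z) ≈ 35.29°, λ = atan2(p_y, p_x) ≈ -109.20°.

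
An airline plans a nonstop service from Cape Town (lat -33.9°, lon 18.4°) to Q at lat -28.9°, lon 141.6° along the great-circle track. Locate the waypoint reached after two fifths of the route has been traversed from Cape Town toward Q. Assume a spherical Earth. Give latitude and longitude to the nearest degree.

≈ lat -52°, lon 67°

Convert each endpoint to a unit vector on the sphere (x = cos φ cos λ, y = cos φ sin λ, z = sin φ).
The central angle between the endpoints is δ = arccos(p₁·p₂) ≈ 1.699 rad (97.4°).
Interpolate at f = 2/5 with slerp weights a = sin((1−f)δ)/sin δ ≈ 0.859, b = sin(fδ)/sin δ ≈ 0.634.
p = a·p₁ + b·p₂ ≈ (0.242, 0.570, -0.785); φ = arcsin(p_z) ≈ -51.76°, λ = atan2(p_y, p_x) ≈ 67.02°.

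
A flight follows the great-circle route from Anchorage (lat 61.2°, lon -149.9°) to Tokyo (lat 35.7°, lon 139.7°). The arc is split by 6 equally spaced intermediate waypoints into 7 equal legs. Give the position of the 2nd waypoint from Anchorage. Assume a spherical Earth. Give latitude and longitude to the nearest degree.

≈ lat 59°, lon -178°

Convert each endpoint to a unit vector on the sphere (x = cos φ cos λ, y = cos φ sin λ, z = sin φ).
The central angle between the endpoints is δ = arccos(p₁·p₂) ≈ 0.873 rad (50.0°).
Interpolate at f = 2/7 with slerp weights a = sin((1−f)δ)/sin δ ≈ 0.762, b = sin(fδ)/sin δ ≈ 0.322.
p = a·p₁ + b·p₂ ≈ (-0.517, -0.015, 0.856); φ = arcsin(p_z) ≈ 58.85°, λ = atan2(p_y, p_x) ≈ -178.35°.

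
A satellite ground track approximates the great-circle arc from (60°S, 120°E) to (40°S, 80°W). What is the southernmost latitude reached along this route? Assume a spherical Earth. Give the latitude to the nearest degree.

The great circle lies in the plane with unit normal n̂ = (p₁ × p₂)/|p₁ × p₂|.
Here n̂_z ≈ +0.134; the vertex latitude is φ_max = arccos|n̂_z| ≈ 82.3°.

≈ 82°S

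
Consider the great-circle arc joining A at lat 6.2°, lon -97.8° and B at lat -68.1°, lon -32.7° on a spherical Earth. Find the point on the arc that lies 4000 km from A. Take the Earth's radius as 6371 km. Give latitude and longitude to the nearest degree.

Convert each endpoint to a unit vector on the sphere (x = cos φ cos λ, y = cos φ sin λ, z = sin φ).
The central angle between the endpoints is δ = arccos(p₁·p₂) ≈ 1.515 rad (86.8°). The total great-circle distance is δ·R ≈ 1.515 × 6371 ≈ 9651 km, so the target fraction is f = 4000/9651 ≈ 0.414.
Interpolate at f ≈ 0.414 with slerp weights a = sin((1−f)δ)/sin δ ≈ 0.776, b = sin(fδ)/sin δ ≈ 0.588.
p = a·p₁ + b·p₂ ≈ (0.080, -0.883, -0.462); φ = arcsin(p_z) ≈ -27.52°, λ = atan2(p_y, p_x) ≈ -84.83°.

≈ lat -28°, lon -85°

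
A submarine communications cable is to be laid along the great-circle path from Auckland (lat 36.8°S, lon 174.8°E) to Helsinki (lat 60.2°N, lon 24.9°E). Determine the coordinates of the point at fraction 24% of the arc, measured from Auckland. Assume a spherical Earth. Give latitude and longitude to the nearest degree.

≈ lat 4°S, lon 158°E

Write both endpoints as unit vectors p₁, p₂ with components (cos φ cos λ, cos φ sin λ, sin φ).
The central angle between the endpoints is δ = arccos(p₁·p₂) ≈ 2.614 rad (149.8°).
Interpolate at f = 0.24 with slerp weights a = sin((1−f)δ)/sin δ ≈ 1.817, b = sin(fδ)/sin δ ≈ 1.166.
p = a·p₁ + b·p₂ ≈ (-0.923, 0.376, -0.077); φ = arcsin(p_z) ≈ -4.39°, λ = atan2(p_y, p_x) ≈ 157.85°.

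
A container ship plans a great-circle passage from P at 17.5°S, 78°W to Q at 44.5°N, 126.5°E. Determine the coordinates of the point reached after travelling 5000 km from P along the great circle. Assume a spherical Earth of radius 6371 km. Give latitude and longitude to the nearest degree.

The haversine formula gives a central angle δ ≈ 2.549 rad (146.1°) between the endpoints. The total great-circle distance is δ·R ≈ 2.549 × 6371 ≈ 16243 km, so the target fraction is f = 5000/16243 ≈ 0.308.
Interpolate at f ≈ 0.308 with slerp weights a = sin((1−f)δ)/sin δ ≈ 1.758, b = sin(fδ)/sin δ ≈ 1.266.
p = a·p₁ + b·p₂ ≈ (-0.189, -0.914, 0.359); φ = arcsin(p_z) ≈ 21.03°, λ = atan2(p_y, p_x) ≈ -101.66°.

≈ 21°N, 102°W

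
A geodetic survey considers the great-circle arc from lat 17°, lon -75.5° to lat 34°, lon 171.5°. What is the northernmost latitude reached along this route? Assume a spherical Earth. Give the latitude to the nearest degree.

The great circle lies in the plane with unit normal n̂ = (p₁ × p₂)/|p₁ × p₂|.
Here n̂_z ≈ -0.738; the vertex latitude is φ_max = arccos|n̂_z| ≈ 42.5°.
Check via Clairaut: cos φ_max = |cos φ₁| · sin C = cos(17.0°)·sin(50.5°) ≈ 0.738, again giving ≈ 42.5°.

≈ 42°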